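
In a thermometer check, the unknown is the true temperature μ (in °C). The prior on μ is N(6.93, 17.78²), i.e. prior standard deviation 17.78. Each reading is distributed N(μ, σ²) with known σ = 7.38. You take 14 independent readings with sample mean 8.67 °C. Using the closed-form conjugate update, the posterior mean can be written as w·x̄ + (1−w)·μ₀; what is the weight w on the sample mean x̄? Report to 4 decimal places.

For Normal data with known variance σ², a Normal(μ₀, σ₀²) prior on μ is conjugate. Posterior precision = 1/σ₀² + n/σ²; posterior mean is the precision-weighted average of μ₀ and x̄.
σ₀² = 17.78² = 316.1284, σ² = 7.38² = 54.4644. Prior precision 1/σ₀² = 1/316.1284; data precision n/σ² = 14/54.4644.
w = (n/σ²)/(1/σ₀² + n/σ²) = n·σ₀²/(σ² + n·σ₀²) = 14·316.1284/(54.4644 + 14·316.1284) = 4425.7976/4480.262 = 0.9878.

0.9878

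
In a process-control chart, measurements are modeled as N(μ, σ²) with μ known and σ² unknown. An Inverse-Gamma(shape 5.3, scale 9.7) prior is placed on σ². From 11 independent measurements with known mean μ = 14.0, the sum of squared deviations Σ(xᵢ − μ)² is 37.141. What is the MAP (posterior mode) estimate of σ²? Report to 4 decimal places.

With known mean μ and an Inverse-Gamma(α, β) prior on σ², the Normal likelihood is conjugate: posterior is Inv-Gamma(α + n/2, β + Σ(xᵢ−μ)²/2).
Posterior: Inv-Gamma(5.3 + 11/2, 9.7 + 37.141/2) = Inv-Gamma(10.80, 28.2705).
Mode = β/(α+1) = 28.2705/11.80 = 2.3958.

2.3958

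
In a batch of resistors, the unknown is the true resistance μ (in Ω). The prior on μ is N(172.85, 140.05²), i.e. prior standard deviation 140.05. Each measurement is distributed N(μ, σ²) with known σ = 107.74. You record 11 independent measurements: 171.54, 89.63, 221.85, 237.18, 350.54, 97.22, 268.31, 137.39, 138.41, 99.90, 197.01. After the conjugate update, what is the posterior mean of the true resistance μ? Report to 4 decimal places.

182.1350

For Normal data with known variance σ², a Normal(μ₀, σ₀²) prior on μ is conjugate. Posterior precision = 1/σ₀² + n/σ²; posterior mean is the precision-weighted average of μ₀ and x̄.
Σxᵢ = 171.54 + 89.63 + 221.85 + 237.18 + 350.54 + 97.22 + 268.31 + 137.39 + 138.41 + 99.90 + 197.01 = 2008.98, so n·x̄ = 2008.98.
σ₀² = 140.05² = 19614.0025, σ² = 107.74² = 11607.9076; σ² + n·σ₀² = 11607.9076 + 11·19614.0025 = 227361.9351.
Posterior mean = (μ₀/σ₀² + n·x̄/σ²)/(1/σ₀² + n/σ²) = (σ²·μ₀ + σ₀²·n·x̄)/(σ² + n·σ₀²) = (11607.9076·172.85 + 19614.0025·2008.98)/227361.9351 = 41410565.57111/227361.9351 = 182.1350.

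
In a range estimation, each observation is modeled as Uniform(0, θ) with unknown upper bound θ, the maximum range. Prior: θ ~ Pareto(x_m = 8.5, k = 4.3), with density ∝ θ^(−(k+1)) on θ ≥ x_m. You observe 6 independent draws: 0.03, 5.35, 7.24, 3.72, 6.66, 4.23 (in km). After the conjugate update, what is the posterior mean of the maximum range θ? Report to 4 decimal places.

A Pareto(scale x_m, shape k) prior on the upper bound θ of Uniform(0, θ) is conjugate: posterior is Pareto(max(x_m, max xᵢ), k + n).
Sample maximum = 7.24; prior scale x_m = 8.5 → posterior scale = max = 8.50.
Posterior shape = 4.3 + 6 = 10.3.
E[θ|data] = k·x_m/(k−1) = 10.3·8.50/9.3 = 9.4140.

9.4140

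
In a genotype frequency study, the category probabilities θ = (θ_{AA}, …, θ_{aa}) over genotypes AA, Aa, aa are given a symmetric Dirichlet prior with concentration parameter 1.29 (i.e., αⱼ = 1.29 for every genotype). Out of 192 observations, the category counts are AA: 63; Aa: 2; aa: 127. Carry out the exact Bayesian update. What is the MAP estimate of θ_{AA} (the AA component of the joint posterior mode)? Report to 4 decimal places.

The Dirichlet prior is conjugate to the Multinomial likelihood: each posterior αⱼ = prior αⱼ + observed count nⱼ.
Posterior concentration: (64.29, 3.29, 128.29), total = 195.87.
Joint mode component: (α_{AA}−1)/(Σα−K) = 63.29/192.87 = 0.3281.

0.3281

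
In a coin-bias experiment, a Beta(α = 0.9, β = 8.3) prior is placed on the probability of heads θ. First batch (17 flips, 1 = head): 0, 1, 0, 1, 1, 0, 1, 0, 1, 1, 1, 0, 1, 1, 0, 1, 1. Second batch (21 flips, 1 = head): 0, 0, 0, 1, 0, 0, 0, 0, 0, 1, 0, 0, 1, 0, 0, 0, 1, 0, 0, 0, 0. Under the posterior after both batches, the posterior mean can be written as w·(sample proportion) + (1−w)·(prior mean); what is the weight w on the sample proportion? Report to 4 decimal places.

0.8051

The Beta prior is conjugate to a Binomial/Bernoulli likelihood; the update adds successes to α and failures to β.
Total number of flips: n = 17 + 21 = 38.
Posterior mean = (α₀+k)/(α₀+β₀+n) = [n/(α₀+β₀+n)]·(k/n) + [(α₀+β₀)/(α₀+β₀+n)]·α₀/(α₀+β₀), so only n and the prior enter the weight.
The weight on the data is w = n/(α₀+β₀+n) = 38/(0.9+8.3+38) = 38/47.2 = 0.8051.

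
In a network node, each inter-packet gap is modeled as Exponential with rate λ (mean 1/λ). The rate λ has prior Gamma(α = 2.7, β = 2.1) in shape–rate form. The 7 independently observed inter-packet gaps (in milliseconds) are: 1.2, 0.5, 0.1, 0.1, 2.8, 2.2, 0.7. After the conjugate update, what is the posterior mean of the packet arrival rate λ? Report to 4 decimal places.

With a Gamma(shape α, rate β) prior on the exponential rate λ, the posterior after n observations with total T = Σxᵢ is Gamma(α+n, β+T).
Sum of observations T = 7.6 milliseconds; n = 7.
Posterior: Gamma(2.7+7, 2.1+7.6) = Gamma(9.7, 9.7).
Posterior mean of λ = α/β = 9.7/9.7 = 1.0000.

1.0000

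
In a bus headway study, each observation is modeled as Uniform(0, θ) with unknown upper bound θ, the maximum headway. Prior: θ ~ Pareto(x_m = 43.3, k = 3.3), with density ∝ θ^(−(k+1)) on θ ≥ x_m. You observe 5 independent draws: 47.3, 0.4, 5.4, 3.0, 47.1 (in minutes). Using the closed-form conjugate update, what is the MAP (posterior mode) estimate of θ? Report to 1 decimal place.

47.3

A Pareto(scale x_m, shape k) prior on the upper bound θ of Uniform(0, θ) is conjugate: posterior is Pareto(max(x_m, max xᵢ), k + n).
Sample maximum = 47.3; prior scale x_m = 43.3 → posterior scale = max = 47.3.
Posterior shape = 3.3 + 5 = 8.3.
The Pareto density is decreasing on [x_m, ∞), so the mode is x_m = 47.3.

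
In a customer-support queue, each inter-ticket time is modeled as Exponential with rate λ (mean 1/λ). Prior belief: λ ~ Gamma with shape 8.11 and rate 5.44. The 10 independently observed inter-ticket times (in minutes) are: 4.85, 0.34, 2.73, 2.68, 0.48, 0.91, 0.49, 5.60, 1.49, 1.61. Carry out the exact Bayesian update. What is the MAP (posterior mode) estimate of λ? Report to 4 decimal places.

With a Gamma(shape α, rate β) prior on the exponential rate λ, the posterior after n observations with total T = Σxᵢ is Gamma(α+n, β+T).
Sum of observations T = 21.18 minutes; n = 10.
Posterior: Gamma(8.11+10, 5.44+21.18) = Gamma(18.11, 26.62).
Mode = (α−1)/β = 0.6427.

0.6427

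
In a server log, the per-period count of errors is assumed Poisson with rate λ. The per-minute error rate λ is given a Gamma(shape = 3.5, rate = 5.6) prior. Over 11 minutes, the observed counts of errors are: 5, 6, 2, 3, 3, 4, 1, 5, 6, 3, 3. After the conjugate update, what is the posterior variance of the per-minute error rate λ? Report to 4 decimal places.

With a Gamma(shape α, rate β) prior, the Poisson likelihood is conjugate: the posterior is Gamma(α + ΣXᵢ, β + n).
Sum of counts S = 41 over n = 11 minutes.
Posterior: Gamma(α+S, β+n) = Gamma(3.5+41, 5.6+11) = Gamma(44.5, 16.6).
Var = α/β² = 44.5/16.6² = 0.1615.

0.1615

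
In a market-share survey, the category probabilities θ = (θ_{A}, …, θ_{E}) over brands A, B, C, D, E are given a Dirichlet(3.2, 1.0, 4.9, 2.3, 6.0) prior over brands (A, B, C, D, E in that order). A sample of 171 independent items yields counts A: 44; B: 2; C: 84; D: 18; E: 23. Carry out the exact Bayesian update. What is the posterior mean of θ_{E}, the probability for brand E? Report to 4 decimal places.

The Dirichlet prior is conjugate to the Multinomial likelihood: each posterior αⱼ = prior αⱼ + observed count nⱼ.
Posterior concentration: (47.2, 3.0, 88.9, 20.3, 29.0), total = 188.4.
E[θ_{E}|data] = α_{E}/Σα = 29.0/188.4 = 0.1539.

0.1539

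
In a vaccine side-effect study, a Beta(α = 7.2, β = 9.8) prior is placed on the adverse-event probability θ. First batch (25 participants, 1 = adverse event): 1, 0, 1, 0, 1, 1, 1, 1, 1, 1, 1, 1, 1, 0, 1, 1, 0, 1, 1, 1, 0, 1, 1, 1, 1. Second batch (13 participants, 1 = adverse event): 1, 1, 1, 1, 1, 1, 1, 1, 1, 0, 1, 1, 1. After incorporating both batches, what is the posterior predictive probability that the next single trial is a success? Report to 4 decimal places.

0.7127

The Beta prior is conjugate to a Binomial/Bernoulli likelihood; the update adds successes to α and failures to β.
After batch 1: Beta(7.2+20, 9.8+5) = Beta(27.2, 14.8).
After batch 2: Beta(27.2+12, 14.8+1) = Beta(39.2, 15.8).
For a single future Bernoulli trial, P(success | data) = α/(α+β) = 0.7127.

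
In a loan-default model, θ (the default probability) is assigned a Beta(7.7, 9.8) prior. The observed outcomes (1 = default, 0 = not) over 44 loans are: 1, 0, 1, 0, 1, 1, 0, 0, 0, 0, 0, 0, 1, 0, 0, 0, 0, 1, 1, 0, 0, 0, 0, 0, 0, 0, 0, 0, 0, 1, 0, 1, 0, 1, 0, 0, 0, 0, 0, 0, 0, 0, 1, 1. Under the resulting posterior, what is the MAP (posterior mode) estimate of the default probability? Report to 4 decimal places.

0.3143

The Beta prior is conjugate to a Binomial/Bernoulli likelihood; the update adds successes to α and failures to β.
Posterior: Beta(α+k, β+n−k) = Beta(7.7+12, 9.8+32) = Beta(19.7, 41.8).
Mode of Beta(a,b) for a,b>1 is (a−1)/(a+b−2) = 18.7/59.5 = 0.3143.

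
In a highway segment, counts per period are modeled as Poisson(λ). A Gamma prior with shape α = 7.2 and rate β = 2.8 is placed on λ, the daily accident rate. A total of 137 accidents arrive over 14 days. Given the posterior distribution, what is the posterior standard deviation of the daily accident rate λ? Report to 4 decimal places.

With a Gamma(shape α, rate β) prior, the Poisson likelihood is conjugate: the posterior is Gamma(α + ΣXᵢ, β + n).
Posterior: Gamma(α+S, β+n) = Gamma(7.2+137, 2.8+14) = Gamma(144.2, 16.8).
SD = √α/β = √144.2/16.8 = 0.7148.

0.7148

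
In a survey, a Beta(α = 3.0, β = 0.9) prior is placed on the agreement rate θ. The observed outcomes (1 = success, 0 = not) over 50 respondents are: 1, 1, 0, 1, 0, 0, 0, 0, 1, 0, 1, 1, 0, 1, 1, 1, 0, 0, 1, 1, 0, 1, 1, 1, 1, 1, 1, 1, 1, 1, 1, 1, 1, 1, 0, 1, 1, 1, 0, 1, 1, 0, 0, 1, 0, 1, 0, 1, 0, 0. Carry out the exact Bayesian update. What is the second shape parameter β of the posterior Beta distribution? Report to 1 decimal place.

18.9

The Beta prior is conjugate to a Binomial/Bernoulli likelihood; the update adds successes to α and failures to β.
Posterior: Beta(α+k, β+n−k) = Beta(3.0+32, 0.9+18) = Beta(35.0, 18.9).
Posterior β = 18.9.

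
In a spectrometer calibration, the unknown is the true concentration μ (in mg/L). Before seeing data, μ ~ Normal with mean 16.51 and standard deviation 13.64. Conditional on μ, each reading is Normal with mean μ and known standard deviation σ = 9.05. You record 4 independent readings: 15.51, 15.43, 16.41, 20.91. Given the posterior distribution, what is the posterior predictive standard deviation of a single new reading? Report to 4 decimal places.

10.0174

For Normal data with known variance σ², a Normal(μ₀, σ₀²) prior on μ is conjugate. Posterior precision = 1/σ₀² + n/σ²; posterior mean is the precision-weighted average of μ₀ and x̄.
σ₀² = 13.64² = 186.0496, σ² = 9.05² = 81.9025; σ² + n·σ₀² = 81.9025 + 4·186.0496 = 826.1009.
Posterior precision = 1/σ₀² + n/σ² = 1/186.0496 + 4/81.9025 = (σ² + n·σ₀²)/(σ₀²σ²) = 826.1009/(186.0496·81.9025); posterior variance σₙ² = σ₀²σ²/(σ² + n·σ₀²) = 186.0496·81.9025/826.1009 = 18.445601.
Predictive variance for one new observation = σₙ² + σ² = 186.0496·81.9025/826.1009 + 81.9025 = σ²·(σ₀² + 826.1009)/826.1009 = 81.9025·1012.1505/826.1009 = 100.348101; SD = √(81.9025·1012.1505/826.1009) = 10.0174.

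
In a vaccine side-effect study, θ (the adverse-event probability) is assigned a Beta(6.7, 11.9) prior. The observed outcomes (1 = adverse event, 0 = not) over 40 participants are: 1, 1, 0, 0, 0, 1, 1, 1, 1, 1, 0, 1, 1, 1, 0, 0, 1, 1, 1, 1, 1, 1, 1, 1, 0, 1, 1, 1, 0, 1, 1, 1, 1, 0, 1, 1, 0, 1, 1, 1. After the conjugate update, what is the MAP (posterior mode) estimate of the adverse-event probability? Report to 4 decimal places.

0.6307

The Beta prior is conjugate to a Binomial/Bernoulli likelihood; the update adds successes to α and failures to β.
Posterior: Beta(α+k, β+n−k) = Beta(6.7+30, 11.9+10) = Beta(36.7, 21.9).
Mode of Beta(a,b) for a,b>1 is (a−1)/(a+b−2) = 35.7/56.6 = 0.6307.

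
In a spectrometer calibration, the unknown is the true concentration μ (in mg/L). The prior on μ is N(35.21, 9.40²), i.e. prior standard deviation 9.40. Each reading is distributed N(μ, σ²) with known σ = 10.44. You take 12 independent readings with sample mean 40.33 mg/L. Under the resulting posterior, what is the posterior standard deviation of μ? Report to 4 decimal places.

For Normal data with known variance σ², a Normal(μ₀, σ₀²) prior on μ is conjugate. Posterior precision = 1/σ₀² + n/σ²; posterior mean is the precision-weighted average of μ₀ and x̄.
σ₀² = 9.40² = 88.36, σ² = 10.44² = 108.9936; σ² + n·σ₀² = 108.9936 + 12·88.36 = 1169.3136.
Posterior precision = 1/σ₀² + n/σ² = 1/88.36 + 12/108.9936 = (σ² + n·σ₀²)/(σ₀²σ²) = 1169.3136/(88.36·108.9936); posterior variance σₙ² = σ₀²σ²/(σ² + n·σ₀²) = 88.36·108.9936/1169.3136 = 8.236178.
Posterior SD = √σₙ² = √(88.36·108.9936/1169.3136) = 2.8699.

2.8699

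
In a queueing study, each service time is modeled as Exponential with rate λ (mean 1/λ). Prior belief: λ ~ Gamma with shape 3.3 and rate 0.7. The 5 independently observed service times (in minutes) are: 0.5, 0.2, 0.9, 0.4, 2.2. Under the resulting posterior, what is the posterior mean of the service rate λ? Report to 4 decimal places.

With a Gamma(shape α, rate β) prior on the exponential rate λ, the posterior after n observations with total T = Σxᵢ is Gamma(α+n, β+T).
Sum of observations T = 4.2 minutes; n = 5.
Posterior: Gamma(3.3+5, 0.7+4.2) = Gamma(8.3, 4.9).
Posterior mean of λ = α/β = 8.3/4.9 = 1.6939.

1.6939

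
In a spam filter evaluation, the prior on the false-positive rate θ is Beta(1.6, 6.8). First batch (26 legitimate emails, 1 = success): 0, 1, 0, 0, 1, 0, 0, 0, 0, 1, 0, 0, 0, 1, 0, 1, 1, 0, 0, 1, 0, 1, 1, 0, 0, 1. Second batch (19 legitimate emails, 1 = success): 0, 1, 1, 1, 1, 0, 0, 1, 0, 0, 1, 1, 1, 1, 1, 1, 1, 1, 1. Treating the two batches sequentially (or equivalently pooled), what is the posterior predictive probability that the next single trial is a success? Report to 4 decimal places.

The Beta prior is conjugate to a Binomial/Bernoulli likelihood; the update adds successes to α and failures to β.
After batch 1: Beta(1.6+10, 6.8+16) = Beta(11.6, 22.8).
After batch 2: Beta(11.6+14, 22.8+5) = Beta(25.6, 27.8).
For a single future Bernoulli trial, P(success | data) = α/(α+β) = 0.4794.

0.4794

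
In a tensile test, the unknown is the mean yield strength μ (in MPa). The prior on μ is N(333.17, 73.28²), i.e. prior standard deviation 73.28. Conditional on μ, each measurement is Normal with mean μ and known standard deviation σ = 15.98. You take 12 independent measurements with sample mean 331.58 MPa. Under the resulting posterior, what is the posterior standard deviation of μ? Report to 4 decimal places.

For Normal data with known variance σ², a Normal(μ₀, σ₀²) prior on μ is conjugate. Posterior precision = 1/σ₀² + n/σ²; posterior mean is the precision-weighted average of μ₀ and x̄.
σ₀² = 73.28² = 5369.9584, σ² = 15.98² = 255.3604; σ² + n·σ₀² = 255.3604 + 12·5369.9584 = 64694.8612.
Posterior precision = 1/σ₀² + n/σ² = 1/5369.9584 + 12/255.3604 = (σ² + n·σ₀²)/(σ₀²σ²) = 64694.8612/(5369.9584·255.3604); posterior variance σₙ² = σ₀²σ²/(σ² + n·σ₀²) = 5369.9584·255.3604/64694.8612 = 21.196038.
Posterior SD = √σₙ² = √(5369.9584·255.3604/64694.8612) = 4.6039.

4.6039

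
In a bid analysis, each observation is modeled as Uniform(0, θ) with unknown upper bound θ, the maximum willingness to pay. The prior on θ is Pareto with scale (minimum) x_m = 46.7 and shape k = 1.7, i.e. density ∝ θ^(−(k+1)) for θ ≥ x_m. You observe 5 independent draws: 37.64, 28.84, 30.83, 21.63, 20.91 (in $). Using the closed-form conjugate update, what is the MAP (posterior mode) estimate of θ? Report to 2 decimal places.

46.70

A Pareto(scale x_m, shape k) prior on the upper bound θ of Uniform(0, θ) is conjugate: posterior is Pareto(max(x_m, max xᵢ), k + n).
Sample maximum = 37.64; prior scale x_m = 46.7 → posterior scale = max = 46.70.
Posterior shape = 1.7 + 5 = 6.7.
The Pareto density is decreasing on [x_m, ∞), so the mode is x_m = 46.70.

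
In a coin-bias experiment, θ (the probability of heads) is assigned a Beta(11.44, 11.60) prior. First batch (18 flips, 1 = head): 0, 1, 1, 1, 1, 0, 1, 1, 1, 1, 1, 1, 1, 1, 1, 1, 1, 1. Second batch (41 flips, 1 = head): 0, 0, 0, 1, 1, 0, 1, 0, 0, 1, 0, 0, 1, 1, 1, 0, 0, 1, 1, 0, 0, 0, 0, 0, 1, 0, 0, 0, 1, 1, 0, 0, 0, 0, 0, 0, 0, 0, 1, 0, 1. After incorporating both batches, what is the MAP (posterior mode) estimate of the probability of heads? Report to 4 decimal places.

0.5052

The Beta prior is conjugate to a Binomial/Bernoulli likelihood; the update adds successes to α and failures to β.
After batch 1: Beta(11.44+16, 11.60+2) = Beta(27.44, 13.60).
After batch 2: Beta(27.44+14, 13.60+27) = Beta(41.44, 40.60).
Mode of Beta(a,b) for a,b>1 is (a−1)/(a+b−2) = 40.44/80.04 = 0.5052.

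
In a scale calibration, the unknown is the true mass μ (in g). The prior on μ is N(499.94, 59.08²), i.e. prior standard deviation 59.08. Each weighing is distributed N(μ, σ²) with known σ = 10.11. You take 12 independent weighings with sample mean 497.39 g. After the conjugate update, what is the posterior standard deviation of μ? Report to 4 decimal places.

For Normal data with known variance σ², a Normal(μ₀, σ₀²) prior on μ is conjugate. Posterior precision = 1/σ₀² + n/σ²; posterior mean is the precision-weighted average of μ₀ and x̄.
σ₀² = 59.08² = 3490.4464, σ² = 10.11² = 102.2121; σ² + n·σ₀² = 102.2121 + 12·3490.4464 = 41987.5689.
Posterior precision = 1/σ₀² + n/σ² = 1/3490.4464 + 12/102.2121 = (σ² + n·σ₀²)/(σ₀²σ²) = 41987.5689/(3490.4464·102.2121); posterior variance σₙ² = σ₀²σ²/(σ² + n·σ₀²) = 3490.4464·102.2121/41987.5689 = 8.496940.
Posterior SD = √σₙ² = √(3490.4464·102.2121/41987.5689) = 2.9150.

2.9150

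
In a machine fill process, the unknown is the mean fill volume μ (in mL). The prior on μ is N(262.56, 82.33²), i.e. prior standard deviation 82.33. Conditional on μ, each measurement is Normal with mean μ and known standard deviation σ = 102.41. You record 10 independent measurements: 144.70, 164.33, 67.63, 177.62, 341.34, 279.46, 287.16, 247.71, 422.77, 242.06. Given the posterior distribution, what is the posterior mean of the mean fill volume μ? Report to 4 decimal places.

For Normal data with known variance σ², a Normal(μ₀, σ₀²) prior on μ is conjugate. Posterior precision = 1/σ₀² + n/σ²; posterior mean is the precision-weighted average of μ₀ and x̄.
Σxᵢ = 144.70 + 164.33 + 67.63 + 177.62 + 341.34 + 279.46 + 287.16 + 247.71 + 422.77 + 242.06 = 2374.78, so n·x̄ = 2374.78.
σ₀² = 82.33² = 6778.2289, σ² = 102.41² = 10487.8081; σ² + n·σ₀² = 10487.8081 + 10·6778.2289 = 78270.0971.
Posterior mean = (μ₀/σ₀² + n·x̄/σ²)/(1/σ₀² + n/σ²) = (σ²·μ₀ + σ₀²·n·x̄)/(σ² + n·σ₀²) = (10487.8081·262.56 + 6778.2289·2374.78)/78270.0971 = 18850481.321878/78270.0971 = 240.8389.

240.8389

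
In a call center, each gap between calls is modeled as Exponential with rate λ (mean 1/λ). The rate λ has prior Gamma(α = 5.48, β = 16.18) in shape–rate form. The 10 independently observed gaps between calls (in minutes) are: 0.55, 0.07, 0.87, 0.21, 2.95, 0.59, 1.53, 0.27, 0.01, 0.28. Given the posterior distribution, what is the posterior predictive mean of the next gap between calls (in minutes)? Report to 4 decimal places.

1.6236

With a Gamma(shape α, rate β) prior on the exponential rate λ, the posterior after n observations with total T = Σxᵢ is Gamma(α+n, β+T).
Sum of observations T = 7.33 minutes; n = 10.
Posterior: Gamma(5.48+10, 16.18+7.33) = Gamma(15.48, 23.51).
The predictive distribution for the next observation is Lomax; its mean is β/(α−1) = 23.51/14.48 = 1.6236.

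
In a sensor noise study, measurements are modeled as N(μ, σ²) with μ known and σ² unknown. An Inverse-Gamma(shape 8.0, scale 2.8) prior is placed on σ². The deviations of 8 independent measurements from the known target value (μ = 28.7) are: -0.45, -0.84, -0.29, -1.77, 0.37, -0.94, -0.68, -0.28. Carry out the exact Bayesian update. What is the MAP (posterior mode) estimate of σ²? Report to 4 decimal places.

With known mean μ and an Inverse-Gamma(α, β) prior on σ², the Normal likelihood is conjugate: posterior is Inv-Gamma(α + n/2, β + Σ(xᵢ−μ)²/2).
Σ(xᵢ−μ)² = (-0.45)² + (-0.84)² + (-0.29)² + (-1.77)² + (0.37)² + (-0.94)² + (-0.68)² + (-0.28)² = 5.6864.
Posterior: Inv-Gamma(8.0 + 8/2, 2.8 + 5.6864/2) = Inv-Gamma(12.00, 5.64320).
Mode = β/(α+1) = 5.64320/13.00 = 0.4341.

0.4341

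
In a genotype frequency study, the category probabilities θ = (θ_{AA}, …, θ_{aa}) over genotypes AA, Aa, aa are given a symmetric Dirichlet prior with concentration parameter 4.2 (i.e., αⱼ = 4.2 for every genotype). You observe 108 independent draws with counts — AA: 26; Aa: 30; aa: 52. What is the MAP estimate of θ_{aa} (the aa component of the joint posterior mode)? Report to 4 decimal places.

0.4694

The Dirichlet prior is conjugate to the Multinomial likelihood: each posterior αⱼ = prior αⱼ + observed count nⱼ.
Posterior concentration: (30.2, 34.2, 56.2), total = 120.6.
Joint mode component: (α_{aa}−1)/(Σα−K) = 55.2/117.6 = 0.4694.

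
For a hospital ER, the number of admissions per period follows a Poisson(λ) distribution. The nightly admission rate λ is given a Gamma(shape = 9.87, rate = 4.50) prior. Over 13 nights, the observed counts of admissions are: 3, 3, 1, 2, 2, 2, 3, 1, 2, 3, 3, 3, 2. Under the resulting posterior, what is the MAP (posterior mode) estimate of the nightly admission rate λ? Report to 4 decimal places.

2.2211

With a Gamma(shape α, rate β) prior, the Poisson likelihood is conjugate: the posterior is Gamma(α + ΣXᵢ, β + n).
Sum of counts S = 30 over n = 13 nights.
Posterior: Gamma(α+S, β+n) = Gamma(9.87+30, 4.50+13) = Gamma(39.87, 17.50).
Mode of Gamma(α,β) for α≥1 is (α−1)/β = 38.87/17.50 = 2.2211.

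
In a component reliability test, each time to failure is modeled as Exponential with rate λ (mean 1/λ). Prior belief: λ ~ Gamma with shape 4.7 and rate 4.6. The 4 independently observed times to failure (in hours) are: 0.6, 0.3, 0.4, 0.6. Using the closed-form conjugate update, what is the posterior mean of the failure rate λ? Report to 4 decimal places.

1.3385

With a Gamma(shape α, rate β) prior on the exponential rate λ, the posterior after n observations with total T = Σxᵢ is Gamma(α+n, β+T).
Sum of observations T = 1.9 hours; n = 4.
Posterior: Gamma(4.7+4, 4.6+1.9) = Gamma(8.7, 6.5).
Posterior mean of λ = α/β = 8.7/6.5 = 1.3385.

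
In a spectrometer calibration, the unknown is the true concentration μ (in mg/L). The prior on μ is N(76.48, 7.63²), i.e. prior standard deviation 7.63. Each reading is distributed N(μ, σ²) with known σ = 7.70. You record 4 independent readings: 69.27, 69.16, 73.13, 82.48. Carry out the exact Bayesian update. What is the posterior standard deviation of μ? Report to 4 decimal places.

For Normal data with known variance σ², a Normal(μ₀, σ₀²) prior on μ is conjugate. Posterior precision = 1/σ₀² + n/σ²; posterior mean is the precision-weighted average of μ₀ and x̄.
σ₀² = 7.63² = 58.2169, σ² = 7.70² = 59.29; σ² + n·σ₀² = 59.29 + 4·58.2169 = 292.1576.
Posterior precision = 1/σ₀² + n/σ² = 1/58.2169 + 4/59.29 = (σ² + n·σ₀²)/(σ₀²σ²) = 292.1576/(58.2169·59.29); posterior variance σₙ² = σ₀²σ²/(σ² + n·σ₀²) = 58.2169·59.29/292.1576 = 11.814445.
Posterior SD = √σₙ² = √(58.2169·59.29/292.1576) = 3.4372.

3.4372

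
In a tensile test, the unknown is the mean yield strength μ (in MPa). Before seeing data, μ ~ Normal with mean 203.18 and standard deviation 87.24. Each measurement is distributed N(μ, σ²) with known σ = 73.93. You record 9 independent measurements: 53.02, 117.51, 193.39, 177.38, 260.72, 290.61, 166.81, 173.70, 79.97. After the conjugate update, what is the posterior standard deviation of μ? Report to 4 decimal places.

For Normal data with known variance σ², a Normal(μ₀, σ₀²) prior on μ is conjugate. Posterior precision = 1/σ₀² + n/σ²; posterior mean is the precision-weighted average of μ₀ and x̄.
σ₀² = 87.24² = 7610.8176, σ² = 73.93² = 5465.6449; σ² + n·σ₀² = 5465.6449 + 9·7610.8176 = 73963.0033.
Posterior precision = 1/σ₀² + n/σ² = 1/7610.8176 + 9/5465.6449 = (σ² + n·σ₀²)/(σ₀²σ²) = 73963.0033/(7610.8176·5465.6449); posterior variance σₙ² = σ₀²σ²/(σ² + n·σ₀²) = 7610.8176·5465.6449/73963.0033 = 562.416675.
Posterior SD = √σₙ² = √(7610.8176·5465.6449/73963.0033) = 23.7153.

23.7153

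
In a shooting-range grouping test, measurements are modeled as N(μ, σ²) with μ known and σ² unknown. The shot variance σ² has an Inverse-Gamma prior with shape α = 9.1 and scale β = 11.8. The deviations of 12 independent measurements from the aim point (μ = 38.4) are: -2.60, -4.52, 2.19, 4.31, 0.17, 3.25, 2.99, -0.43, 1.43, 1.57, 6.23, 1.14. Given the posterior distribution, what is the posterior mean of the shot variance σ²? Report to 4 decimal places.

4.9114

With known mean μ and an Inverse-Gamma(α, β) prior on σ², the Normal likelihood is conjugate: posterior is Inv-Gamma(α + n/2, β + Σ(xᵢ−μ)²/2).
Σ(xᵢ−μ)² = (-2.60)² + (-4.52)² + (2.19)² + (4.31)² + (0.17)² + (3.25)² + (2.99)² + (-0.43)² + (1.43)² + (1.57)² + (6.23)² + (1.14)² = 114.9013.
Posterior: Inv-Gamma(9.1 + 12/2, 11.8 + 114.9013/2) = Inv-Gamma(15.10, 69.25065).
E[σ²|data] = β/(α−1) = 69.25065/14.10 = 4.9114.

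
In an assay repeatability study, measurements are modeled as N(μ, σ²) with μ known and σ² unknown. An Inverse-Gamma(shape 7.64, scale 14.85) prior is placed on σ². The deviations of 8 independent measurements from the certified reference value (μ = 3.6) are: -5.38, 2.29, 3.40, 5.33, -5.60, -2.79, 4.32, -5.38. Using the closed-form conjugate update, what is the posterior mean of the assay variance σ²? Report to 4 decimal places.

With known mean μ and an Inverse-Gamma(α, β) prior on σ², the Normal likelihood is conjugate: posterior is Inv-Gamma(α + n/2, β + Σ(xᵢ−μ)²/2).
Σ(xᵢ−μ)² = (-5.38)² + (2.29)² + (3.40)² + (5.33)² + (-5.60)² + (-2.79)² + (4.32)² + (-5.38)² = 160.9083.
Posterior: Inv-Gamma(7.64 + 8/2, 14.85 + 160.9083/2) = Inv-Gamma(11.64, 95.30415).
E[σ²|data] = β/(α−1) = 95.30415/10.64 = 8.9572.

8.9572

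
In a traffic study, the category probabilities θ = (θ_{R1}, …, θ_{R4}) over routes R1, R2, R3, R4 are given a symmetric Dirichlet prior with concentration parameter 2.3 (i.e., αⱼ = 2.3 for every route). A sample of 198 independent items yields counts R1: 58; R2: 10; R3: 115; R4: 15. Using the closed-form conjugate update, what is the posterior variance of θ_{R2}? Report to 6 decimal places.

0.000268

The Dirichlet prior is conjugate to the Multinomial likelihood: each posterior αⱼ = prior αⱼ + observed count nⱼ.
Posterior concentration: (60.3, 12.3, 117.3, 17.3), total = 207.2.
Var[θ_j] = α_j(Σα−α_j)/((Σα)²(Σα+1)) = 12.3·194.9/(207.2²·208.2) = 0.000268.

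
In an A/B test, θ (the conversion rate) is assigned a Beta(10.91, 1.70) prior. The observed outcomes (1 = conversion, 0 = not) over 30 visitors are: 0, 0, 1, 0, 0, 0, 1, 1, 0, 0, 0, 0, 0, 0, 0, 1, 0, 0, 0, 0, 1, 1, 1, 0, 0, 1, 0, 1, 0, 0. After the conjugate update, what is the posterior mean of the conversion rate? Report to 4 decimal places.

0.4673

The Beta prior is conjugate to a Binomial/Bernoulli likelihood; the update adds successes to α and failures to β.
Posterior: Beta(α+k, β+n−k) = Beta(10.91+9, 1.70+21) = Beta(19.91, 22.70).
Posterior mean = α/(α+β) = 19.91/42.61 = 0.4673.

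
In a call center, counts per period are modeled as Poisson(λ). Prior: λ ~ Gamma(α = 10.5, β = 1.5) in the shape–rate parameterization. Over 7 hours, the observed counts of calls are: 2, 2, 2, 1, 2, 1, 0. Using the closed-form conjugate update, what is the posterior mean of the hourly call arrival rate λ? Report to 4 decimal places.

With a Gamma(shape α, rate β) prior, the Poisson likelihood is conjugate: the posterior is Gamma(α + ΣXᵢ, β + n).
Sum of counts S = 10 over n = 7 hours.
Posterior: Gamma(α+S, β+n) = Gamma(10.5+10, 1.5+7) = Gamma(20.5, 8.5).
Posterior mean = α/β = 20.5/8.5 = 2.4118.

2.4118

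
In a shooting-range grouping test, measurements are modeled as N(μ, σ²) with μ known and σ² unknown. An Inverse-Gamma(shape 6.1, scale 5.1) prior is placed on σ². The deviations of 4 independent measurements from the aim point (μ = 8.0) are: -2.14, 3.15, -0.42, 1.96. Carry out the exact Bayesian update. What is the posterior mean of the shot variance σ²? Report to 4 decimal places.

With known mean μ and an Inverse-Gamma(α, β) prior on σ², the Normal likelihood is conjugate: posterior is Inv-Gamma(α + n/2, β + Σ(xᵢ−μ)²/2).
Σ(xᵢ−μ)² = (-2.14)² + (3.15)² + (-0.42)² + (1.96)² = 18.5201.
Posterior: Inv-Gamma(6.1 + 4/2, 5.1 + 18.5201/2) = Inv-Gamma(8.10, 14.36005).
E[σ²|data] = β/(α−1) = 14.36005/7.10 = 2.0225.

2.0225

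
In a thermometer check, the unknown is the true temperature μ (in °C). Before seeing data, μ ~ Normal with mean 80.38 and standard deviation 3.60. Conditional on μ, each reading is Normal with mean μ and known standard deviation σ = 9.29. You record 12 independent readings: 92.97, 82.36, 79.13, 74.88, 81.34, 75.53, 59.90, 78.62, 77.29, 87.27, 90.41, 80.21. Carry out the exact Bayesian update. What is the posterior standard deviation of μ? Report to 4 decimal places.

2.1506

For Normal data with known variance σ², a Normal(μ₀, σ₀²) prior on μ is conjugate. Posterior precision = 1/σ₀² + n/σ²; posterior mean is the precision-weighted average of μ₀ and x̄.
σ₀² = 3.60² = 12.96, σ² = 9.29² = 86.3041; σ² + n·σ₀² = 86.3041 + 12·12.96 = 241.8241.
Posterior precision = 1/σ₀² + n/σ² = 1/12.96 + 12/86.3041 = (σ² + n·σ₀²)/(σ₀²σ²) = 241.8241/(12.96·86.3041); posterior variance σₙ² = σ₀²σ²/(σ² + n·σ₀²) = 12.96·86.3041/241.8241 = 4.625267.
Posterior SD = √σₙ² = √(12.96·86.3041/241.8241) = 2.1506.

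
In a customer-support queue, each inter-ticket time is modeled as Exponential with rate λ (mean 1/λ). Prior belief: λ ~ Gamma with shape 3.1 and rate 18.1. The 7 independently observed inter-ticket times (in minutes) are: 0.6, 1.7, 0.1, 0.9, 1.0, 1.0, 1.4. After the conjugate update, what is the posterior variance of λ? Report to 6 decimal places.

0.016422

With a Gamma(shape α, rate β) prior on the exponential rate λ, the posterior after n observations with total T = Σxᵢ is Gamma(α+n, β+T).
Sum of observations T = 6.7 minutes; n = 7.
Posterior: Gamma(3.1+7, 18.1+6.7) = Gamma(10.1, 24.8).
Var = α/β² = 0.016422.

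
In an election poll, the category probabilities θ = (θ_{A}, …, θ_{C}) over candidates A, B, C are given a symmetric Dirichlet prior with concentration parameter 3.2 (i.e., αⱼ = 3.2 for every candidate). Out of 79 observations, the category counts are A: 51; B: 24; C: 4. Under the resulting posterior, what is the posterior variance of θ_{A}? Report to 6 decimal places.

The Dirichlet prior is conjugate to the Multinomial likelihood: each posterior αⱼ = prior αⱼ + observed count nⱼ.
Posterior concentration: (54.2, 27.2, 7.2), total = 88.6.
Var[θ_j] = α_j(Σα−α_j)/((Σα)²(Σα+1)) = 54.2·34.4/(88.6²·89.6) = 0.002651.

0.002651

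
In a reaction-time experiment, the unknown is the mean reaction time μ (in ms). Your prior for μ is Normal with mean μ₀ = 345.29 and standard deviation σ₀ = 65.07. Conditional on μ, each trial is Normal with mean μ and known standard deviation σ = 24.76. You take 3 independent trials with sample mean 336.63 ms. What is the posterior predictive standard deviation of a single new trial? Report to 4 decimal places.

28.4254

For Normal data with known variance σ², a Normal(μ₀, σ₀²) prior on μ is conjugate. Posterior precision = 1/σ₀² + n/σ²; posterior mean is the precision-weighted average of μ₀ and x̄.
σ₀² = 65.07² = 4234.1049, σ² = 24.76² = 613.0576; σ² + n·σ₀² = 613.0576 + 3·4234.1049 = 13315.3723.
Posterior precision = 1/σ₀² + n/σ² = 1/4234.1049 + 3/613.0576 = (σ² + n·σ₀²)/(σ₀²σ²) = 13315.3723/(4234.1049·613.0576); posterior variance σₙ² = σ₀²σ²/(σ² + n·σ₀²) = 4234.1049·613.0576/13315.3723 = 194.943869.
Predictive variance for one new observation = σₙ² + σ² = 4234.1049·613.0576/13315.3723 + 613.0576 = σ²·(σ₀² + 13315.3723)/13315.3723 = 613.0576·17549.4772/13315.3723 = 808.001469; SD = √(613.0576·17549.4772/13315.3723) = 28.4254.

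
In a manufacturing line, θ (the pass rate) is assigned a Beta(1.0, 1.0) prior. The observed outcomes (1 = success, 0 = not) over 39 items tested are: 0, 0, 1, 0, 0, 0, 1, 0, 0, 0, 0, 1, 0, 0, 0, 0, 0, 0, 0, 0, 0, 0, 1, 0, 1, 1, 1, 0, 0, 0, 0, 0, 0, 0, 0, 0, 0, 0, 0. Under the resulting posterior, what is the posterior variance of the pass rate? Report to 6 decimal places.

0.003739

The Beta prior is conjugate to a Binomial/Bernoulli likelihood; the update adds successes to α and failures to β.
Posterior: Beta(α+k, β+n−k) = Beta(1.0+7, 1.0+32) = Beta(8.0, 33.0).
Var = αβ/((α+β)²(α+β+1)) = 8.0·33.0/(41.0²·42.0) = 0.003739.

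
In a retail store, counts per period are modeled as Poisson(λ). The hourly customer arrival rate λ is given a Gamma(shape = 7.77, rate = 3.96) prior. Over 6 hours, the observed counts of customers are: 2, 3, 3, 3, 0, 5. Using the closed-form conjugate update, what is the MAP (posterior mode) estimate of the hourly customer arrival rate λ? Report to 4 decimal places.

With a Gamma(shape α, rate β) prior, the Poisson likelihood is conjugate: the posterior is Gamma(α + ΣXᵢ, β + n).
Sum of counts S = 16 over n = 6 hours.
Posterior: Gamma(α+S, β+n) = Gamma(7.77+16, 3.96+6) = Gamma(23.77, 9.96).
Mode of Gamma(α,β) for α≥1 is (α−1)/β = 22.77/9.96 = 2.2861.

2.2861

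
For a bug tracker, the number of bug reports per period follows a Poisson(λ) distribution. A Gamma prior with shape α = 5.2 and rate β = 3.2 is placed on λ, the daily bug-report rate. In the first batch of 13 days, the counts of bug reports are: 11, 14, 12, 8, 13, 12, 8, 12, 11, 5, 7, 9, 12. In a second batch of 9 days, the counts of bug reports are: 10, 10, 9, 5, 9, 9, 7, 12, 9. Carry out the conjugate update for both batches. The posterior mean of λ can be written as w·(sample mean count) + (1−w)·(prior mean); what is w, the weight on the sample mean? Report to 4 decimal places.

0.8730

With a Gamma(shape α, rate β) prior, the Poisson likelihood is conjugate: the posterior is Gamma(α + ΣXᵢ, β + n).
Total number of days: n = 13 + 9 = 22.
Posterior mean = (α₀+S)/(β₀+n) = [n/(β₀+n)]·(S/n) + [β₀/(β₀+n)]·(α₀/β₀), so only n and β₀ enter the weight.
Weight on data w = n/(β₀+n) = 22/(3.2+22) = 22/25.2 = 0.8730.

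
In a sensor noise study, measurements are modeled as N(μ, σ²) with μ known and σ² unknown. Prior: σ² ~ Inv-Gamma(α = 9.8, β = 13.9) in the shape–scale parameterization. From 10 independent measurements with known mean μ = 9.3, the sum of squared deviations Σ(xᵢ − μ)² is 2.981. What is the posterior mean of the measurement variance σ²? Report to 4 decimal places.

With known mean μ and an Inverse-Gamma(α, β) prior on σ², the Normal likelihood is conjugate: posterior is Inv-Gamma(α + n/2, β + Σ(xᵢ−μ)²/2).
Posterior: Inv-Gamma(9.8 + 10/2, 13.9 + 2.981/2) = Inv-Gamma(14.80, 15.3905).
E[σ²|data] = β/(α−1) = 15.3905/13.80 = 1.1153.

1.1153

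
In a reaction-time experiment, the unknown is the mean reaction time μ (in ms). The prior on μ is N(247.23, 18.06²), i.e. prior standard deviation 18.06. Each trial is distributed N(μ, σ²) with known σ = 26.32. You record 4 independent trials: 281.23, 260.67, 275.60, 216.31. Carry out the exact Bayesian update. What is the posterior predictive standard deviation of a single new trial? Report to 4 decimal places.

For Normal data with known variance σ², a Normal(μ₀, σ₀²) prior on μ is conjugate. Posterior precision = 1/σ₀² + n/σ²; posterior mean is the precision-weighted average of μ₀ and x̄.
σ₀² = 18.06² = 326.1636, σ² = 26.32² = 692.7424; σ² + n·σ₀² = 692.7424 + 4·326.1636 = 1997.3968.
Posterior precision = 1/σ₀² + n/σ² = 1/326.1636 + 4/692.7424 = (σ² + n·σ₀²)/(σ₀²σ²) = 1997.3968/(326.1636·692.7424); posterior variance σₙ² = σ₀²σ²/(σ² + n·σ₀²) = 326.1636·692.7424/1997.3968 = 113.120916.
Predictive variance for one new observation = σₙ² + σ² = 326.1636·692.7424/1997.3968 + 692.7424 = σ²·(σ₀² + 1997.3968)/1997.3968 = 692.7424·2323.5604/1997.3968 = 805.863316; SD = √(692.7424·2323.5604/1997.3968) = 28.3877.

28.3877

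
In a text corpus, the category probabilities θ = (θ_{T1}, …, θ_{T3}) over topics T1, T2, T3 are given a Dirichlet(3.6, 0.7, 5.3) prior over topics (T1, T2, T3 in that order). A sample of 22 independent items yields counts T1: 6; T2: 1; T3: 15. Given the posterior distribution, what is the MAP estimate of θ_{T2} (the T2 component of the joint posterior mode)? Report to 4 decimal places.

0.0245

The Dirichlet prior is conjugate to the Multinomial likelihood: each posterior αⱼ = prior αⱼ + observed count nⱼ.
Posterior concentration: (9.6, 1.7, 20.3), total = 31.6.
Joint mode component: (α_{T2}−1)/(Σα−K) = 0.7/28.6 = 0.0245.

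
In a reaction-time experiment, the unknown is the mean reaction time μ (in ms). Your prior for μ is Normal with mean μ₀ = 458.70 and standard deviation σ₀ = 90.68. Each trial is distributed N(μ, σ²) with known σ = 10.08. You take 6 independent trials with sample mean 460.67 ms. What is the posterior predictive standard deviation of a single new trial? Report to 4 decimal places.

10.8860

For Normal data with known variance σ², a Normal(μ₀, σ₀²) prior on μ is conjugate. Posterior precision = 1/σ₀² + n/σ²; posterior mean is the precision-weighted average of μ₀ and x̄.
σ₀² = 90.68² = 8222.8624, σ² = 10.08² = 101.6064; σ² + n·σ₀² = 101.6064 + 6·8222.8624 = 49438.7808.
Posterior precision = 1/σ₀² + n/σ² = 1/8222.8624 + 6/101.6064 = (σ² + n·σ₀²)/(σ₀²σ²) = 49438.7808/(8222.8624·101.6064); posterior variance σₙ² = σ₀²σ²/(σ² + n·σ₀²) = 8222.8624·101.6064/49438.7808 = 16.899596.
Predictive variance for one new observation = σₙ² + σ² = 8222.8624·101.6064/49438.7808 + 101.6064 = σ²·(σ₀² + 49438.7808)/49438.7808 = 101.6064·57661.6432/49438.7808 = 118.505996; SD = √(101.6064·57661.6432/49438.7808) = 10.8860.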